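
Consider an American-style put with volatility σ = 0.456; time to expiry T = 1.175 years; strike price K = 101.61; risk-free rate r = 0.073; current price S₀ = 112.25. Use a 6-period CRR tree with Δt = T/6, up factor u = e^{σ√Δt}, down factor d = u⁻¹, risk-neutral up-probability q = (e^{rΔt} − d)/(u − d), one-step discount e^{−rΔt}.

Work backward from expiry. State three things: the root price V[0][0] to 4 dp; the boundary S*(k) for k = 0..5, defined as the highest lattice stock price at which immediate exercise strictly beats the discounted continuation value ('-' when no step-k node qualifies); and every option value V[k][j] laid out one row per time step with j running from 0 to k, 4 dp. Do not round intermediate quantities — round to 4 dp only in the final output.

Δt=0.19583  u=1.22360  d=0.81726  q=0.48516  discount=0.98581
step 6 (expiry): payoffs max(K−S,0) = 68.1629 51.5335 26.6361 0.0000 0.0000 0.0000 0.0000
step 5: (k=5,j=0): S=40.9257, (K−S)⁺=60.6843, hold=59.2420 ⇒ V=60.6843 exercise | (k=5,j=1): S=61.2735, (K−S)⁺=40.3365, hold=38.8943 ⇒ V=40.3365 exercise | (k=5,j=2): S=91.7378, (K−S)⁺=9.8722, hold=13.5187 ⇒ V=13.5187 continue | (k=5,j=3): S=137.3486, (K−S)⁺=0.0000, hold=0.0000 ⇒ V=0.0000 continue | (k=5,j=4): S=205.6366, (K−S)⁺=0.0000, hold=0.0000 ⇒ V=0.0000 continue | (k=5,j=5): S=307.8764, (K−S)⁺=0.0000, hold=0.0000 ⇒ V=0.0000 continue  boundary S*=61.2735
step 4: (k=4,j=0): S=50.0765, (K−S)⁺=51.5335, hold=50.0912 ⇒ V=51.5335 exercise | (k=4,j=1): S=74.9739, (K−S)⁺=26.6361, hold=26.9378 ⇒ V=26.9378 continue | (k=4,j=2): S=112.2500, (K−S)⁺=0.0000, hold=6.8612 ⇒ V=6.8612 continue | (k=4,j=3): S=168.0592, (K−S)⁺=0.0000, hold=0.0000 ⇒ V=0.0000 continue | (k=4,j=4): S=251.6161, (K−S)⁺=0.0000, hold=0.0000 ⇒ V=0.0000 continue  boundary S*=50.0765
step 3: (k=3,j=0): S=61.2735, (K−S)⁺=40.3365, hold=39.0386 ⇒ V=40.3365 exercise | (k=3,j=1): S=91.7378, (K−S)⁺=9.8722, hold=16.9534 ⇒ V=16.9534 continue | (k=3,j=2): S=137.3486, (K−S)⁺=0.0000, hold=3.4823 ⇒ V=3.4823 continue | (k=3,j=3): S=205.6366, (K−S)⁺=0.0000, hold=0.0000 ⇒ V=0.0000 continue  boundary S*=61.2735
step 2: (k=2,j=0): S=74.9739, (K−S)⁺=26.6361, hold=28.5805 ⇒ V=28.5805 continue | (k=2,j=1): S=112.2500, (K−S)⁺=0.0000, hold=10.2699 ⇒ V=10.2699 continue | (k=2,j=2): S=168.0592, (K−S)⁺=0.0000, hold=1.7674 ⇒ V=1.7674 continue  boundary S*=-
step 1: (k=1,j=0): S=91.7378, (K−S)⁺=9.8722, hold=19.4174 ⇒ V=19.4174 continue | (k=1,j=1): S=137.3486, (K−S)⁺=0.0000, hold=6.0576 ⇒ V=6.0576 continue  boundary S*=-
step 0: (k=0,j=0): S=112.2500, (K−S)⁺=0.0000, hold=12.7522 ⇒ V=12.7522 continue  boundary S*=-

price = 12.7522
boundary = - - - 61.2735 50.0765 61.2735
tree:
12.7522
19.4174 6.0576
28.5805 10.2699 1.7674
40.3365 16.9534 3.4823 0.0000
51.5335 26.9378 6.8612 0.0000 0.0000
60.6843 40.3365 13.5187 0.0000 0.0000 0.0000
68.1629 51.5335 26.6361 0.0000 0.0000 0.0000 0.0000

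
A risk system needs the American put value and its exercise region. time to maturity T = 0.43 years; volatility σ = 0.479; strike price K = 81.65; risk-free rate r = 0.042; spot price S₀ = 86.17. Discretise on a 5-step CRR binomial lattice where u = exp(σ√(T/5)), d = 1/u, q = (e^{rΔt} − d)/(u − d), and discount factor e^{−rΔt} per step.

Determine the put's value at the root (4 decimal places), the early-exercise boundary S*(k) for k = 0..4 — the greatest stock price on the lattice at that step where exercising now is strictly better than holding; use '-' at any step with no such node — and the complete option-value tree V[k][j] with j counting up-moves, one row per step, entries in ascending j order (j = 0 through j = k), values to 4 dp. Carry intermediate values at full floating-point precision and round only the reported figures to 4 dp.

Δt=0.08600, u=1.15081, d=0.86895, q=0.47778, disc=e^(-rΔt)=0.99639
k=5 terminal: V=max(K-S,0) → 38.9598 25.1121 6.7726 0.0000 0.0000 0.0000
k=4: j=0 S=49.1286 intr=32.5214 cont=32.2270 V=32.5214[EX]; j=1 S=65.0646 intr=16.5854 cont=16.2910 V=16.5854[EX]; j=2 S=86.1700 intr=0.0000 cont=3.5241 V=3.5241[hold]; j=3 S=114.1214 intr=0.0000 cont=0.0000 V=0.0000[hold]; j=4 S=151.1396 intr=0.0000 cont=0.0000 V=0.0000[hold]  S*(4)=65.0646
k=3: j=0 S=56.5379 intr=25.1121 cont=24.8177 V=25.1121[EX]; j=1 S=74.8774 intr=6.7726 cont=10.3077 V=10.3077[hold]; j=2 S=99.1657 intr=0.0000 cont=1.8337 V=1.8337[hold]; j=3 S=131.3326 intr=0.0000 cont=0.0000 V=0.0000[hold]  S*(3)=56.5379
k=2: j=0 S=65.0646 intr=16.5854 cont=17.9738 V=17.9738[hold]; j=1 S=86.1700 intr=0.0000 cont=6.2364 V=6.2364[hold]; j=2 S=114.1214 intr=0.0000 cont=0.9542 V=0.9542[hold]  S*(2)=-
k=1: j=0 S=74.8774 intr=6.7726 cont=12.3214 V=12.3214[hold]; j=1 S=99.1657 intr=0.0000 cont=3.6993 V=3.6993[hold]  S*(1)=-
k=0: j=0 S=86.1700 intr=0.0000 cont=8.1724 V=8.1724[hold]  S*(0)=-

price = 8.1724
boundary = - - - 56.5379 65.0646
tree:
8.1724
12.3214 3.6993
17.9738 6.2364 0.9542
25.1121 10.3077 1.8337 0.0000
32.5214 16.5854 3.5241 0.0000 0.0000
38.9598 25.1121 6.7726 0.0000 0.0000 0.0000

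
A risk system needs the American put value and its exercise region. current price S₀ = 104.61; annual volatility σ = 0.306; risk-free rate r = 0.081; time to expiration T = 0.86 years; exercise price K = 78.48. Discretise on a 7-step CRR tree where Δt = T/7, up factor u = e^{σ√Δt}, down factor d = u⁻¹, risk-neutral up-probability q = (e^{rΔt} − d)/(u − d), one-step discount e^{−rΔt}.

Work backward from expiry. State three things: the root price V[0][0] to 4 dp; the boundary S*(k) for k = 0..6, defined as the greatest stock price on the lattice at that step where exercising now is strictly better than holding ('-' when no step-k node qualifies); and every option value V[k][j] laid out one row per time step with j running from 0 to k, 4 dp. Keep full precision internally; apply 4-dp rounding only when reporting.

Δt=0.12286, u=1.11322, d=0.89830, q=0.51975, disc=e^(-rΔt)=0.99010
k=7 terminal: V=max(K-S,0) → 29.1049 17.2915 2.6517 0.0000 0.0000 0.0000 0.0000 0.0000
k=6: j=0 S=54.9654 intr=23.5146 cont=22.7375 V=23.5146[EX]; j=1 S=68.1162 intr=10.3638 cont=9.5867 V=10.3638[EX]; j=2 S=84.4135 intr=0.0000 cont=1.2609 V=1.2609[hold]; j=3 S=104.6100 intr=0.0000 cont=0.0000 V=0.0000[hold]; j=4 S=129.6387 intr=0.0000 cont=0.0000 V=0.0000[hold]; j=5 S=160.6556 intr=0.0000 cont=0.0000 V=0.0000[hold]; j=6 S=199.0936 intr=0.0000 cont=0.0000 V=0.0000[hold]  S*(6)=68.1162
k=5: j=0 S=61.1885 intr=17.2915 cont=16.5144 V=17.2915[EX]; j=1 S=75.8283 intr=2.6517 cont=5.5768 V=5.5768[hold]; j=2 S=93.9707 intr=0.0000 cont=0.5996 V=0.5996[hold]; j=3 S=116.4539 intr=0.0000 cont=0.0000 V=0.0000[hold]; j=4 S=144.3163 intr=0.0000 cont=0.0000 V=0.0000[hold]; j=5 S=178.8449 intr=0.0000 cont=0.0000 V=0.0000[hold]  S*(5)=61.1885
k=4: j=0 S=68.1162 intr=10.3638 cont=11.0919 V=11.0919[hold]; j=1 S=84.4135 intr=0.0000 cont=2.9603 V=2.9603[hold]; j=2 S=104.6100 intr=0.0000 cont=0.2851 V=0.2851[hold]; j=3 S=129.6387 intr=0.0000 cont=0.0000 V=0.0000[hold]; j=4 S=160.6556 intr=0.0000 cont=0.0000 V=0.0000[hold]  S*(4)=-
k=3: j=0 S=75.8283 intr=2.6517 cont=6.7976 V=6.7976[hold]; j=1 S=93.9707 intr=0.0000 cont=1.5543 V=1.5543[hold]; j=2 S=116.4539 intr=0.0000 cont=0.1356 V=0.1356[hold]; j=3 S=144.3163 intr=0.0000 cont=0.0000 V=0.0000[hold]  S*(3)=-
k=2: j=0 S=84.4135 intr=0.0000 cont=4.0321 V=4.0321[hold]; j=1 S=104.6100 intr=0.0000 cont=0.8088 V=0.8088[hold]; j=2 S=129.6387 intr=0.0000 cont=0.0645 V=0.0645[hold]  S*(2)=-
k=1: j=0 S=93.9707 intr=0.0000 cont=2.3335 V=2.3335[hold]; j=1 S=116.4539 intr=0.0000 cont=0.4178 V=0.4178[hold]  S*(1)=-
k=0: j=0 S=104.6100 intr=0.0000 cont=1.3246 V=1.3246[hold]  S*(0)=-

price = 1.3246
boundary = - - - - - 61.1885 68.1162
tree:
1.3246
2.3335 0.4178
4.0321 0.8088 0.0645
6.7976 1.5543 0.1356 0.0000
11.0919 2.9603 0.2851 0.0000 0.0000
17.2915 5.5768 0.5996 0.0000 0.0000 0.0000
23.5146 10.3638 1.2609 0.0000 0.0000 0.0000 0.0000
29.1049 17.2915 2.6517 0.0000 0.0000 0.0000 0.0000 0.0000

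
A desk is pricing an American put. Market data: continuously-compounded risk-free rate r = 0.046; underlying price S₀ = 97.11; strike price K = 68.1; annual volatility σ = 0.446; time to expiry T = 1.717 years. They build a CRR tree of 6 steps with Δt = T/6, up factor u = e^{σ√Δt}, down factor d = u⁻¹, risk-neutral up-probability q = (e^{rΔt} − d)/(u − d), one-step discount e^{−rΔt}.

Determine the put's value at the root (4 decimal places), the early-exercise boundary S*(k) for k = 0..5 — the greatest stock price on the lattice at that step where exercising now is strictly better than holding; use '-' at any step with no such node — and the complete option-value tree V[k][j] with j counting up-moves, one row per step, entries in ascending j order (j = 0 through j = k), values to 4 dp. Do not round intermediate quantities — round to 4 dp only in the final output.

price = 6.4957
boundary = - - - - 37.3937 47.4695
tree:
6.4957
10.0285 2.6660
15.0959 4.5551 0.5951
21.9995 7.6801 1.1338 0.0000
30.7063 12.7303 2.1600 0.0000 0.0000
38.6435 20.6305 4.1151 0.0000 0.0000 0.0000
44.8959 30.7063 7.8397 0.0000 0.0000 0.0000 0.0000

Δt=0.28617  u=1.26945  d=0.78774  q=0.46814  discount=0.98692
step 6 (expiry): payoffs max(K−S,0) = 44.8959 30.7063 7.8397 0.0000 0.0000 0.0000 0.0000
step 5: (k=5,j=0): S=29.4565, (K−S)⁺=38.6435, hold=37.7529 ⇒ V=38.6435 exercise | (k=5,j=1): S=47.4695, (K−S)⁺=20.6305, hold=19.7399 ⇒ V=20.6305 exercise | (k=5,j=2): S=76.4975, (K−S)⁺=0.0000, hold=4.1151 ⇒ V=4.1151 continue | (k=5,j=3): S=123.2765, (K−S)⁺=0.0000, hold=0.0000 ⇒ V=0.0000 continue | (k=5,j=4): S=198.6613, (K−S)⁺=0.0000, hold=0.0000 ⇒ V=0.0000 continue | (k=5,j=5): S=320.1446, (K−S)⁺=0.0000, hold=0.0000 ⇒ V=0.0000 continue  boundary S*=47.4695
step 4: (k=4,j=0): S=37.3937, (K−S)⁺=30.7063, hold=29.8158 ⇒ V=30.7063 exercise | (k=4,j=1): S=60.2603, (K−S)⁺=7.8397, hold=12.7303 ⇒ V=12.7303 continue | (k=4,j=2): S=97.1100, (K−S)⁺=0.0000, hold=2.1600 ⇒ V=2.1600 continue | (k=4,j=3): S=156.4937, (K−S)⁺=0.0000, hold=0.0000 ⇒ V=0.0000 continue | (k=4,j=4): S=252.1911, (K−S)⁺=0.0000, hold=0.0000 ⇒ V=0.0000 continue  boundary S*=37.3937
step 3: (k=3,j=0): S=47.4695, (K−S)⁺=20.6305, hold=21.9995 ⇒ V=21.9995 continue | (k=3,j=1): S=76.4975, (K−S)⁺=0.0000, hold=7.6801 ⇒ V=7.6801 continue | (k=3,j=2): S=123.2765, (K−S)⁺=0.0000, hold=1.1338 ⇒ V=1.1338 continue | (k=3,j=3): S=198.6613, (K−S)⁺=0.0000, hold=0.0000 ⇒ V=0.0000 continue  boundary S*=-
step 2: (k=2,j=0): S=60.2603, (K−S)⁺=7.8397, hold=15.0959 ⇒ V=15.0959 continue | (k=2,j=1): S=97.1100, (K−S)⁺=0.0000, hold=4.5551 ⇒ V=4.5551 continue | (k=2,j=2): S=156.4937, (K−S)⁺=0.0000, hold=0.5951 ⇒ V=0.5951 continue  boundary S*=-
step 1: (k=1,j=0): S=76.4975, (K−S)⁺=0.0000, hold=10.0285 ⇒ V=10.0285 continue | (k=1,j=1): S=123.2765, (K−S)⁺=0.0000, hold=2.6660 ⇒ V=2.6660 continue  boundary S*=-
step 0: (k=0,j=0): S=97.1100, (K−S)⁺=0.0000, hold=6.4957 ⇒ V=6.4957 continue  boundary S*=-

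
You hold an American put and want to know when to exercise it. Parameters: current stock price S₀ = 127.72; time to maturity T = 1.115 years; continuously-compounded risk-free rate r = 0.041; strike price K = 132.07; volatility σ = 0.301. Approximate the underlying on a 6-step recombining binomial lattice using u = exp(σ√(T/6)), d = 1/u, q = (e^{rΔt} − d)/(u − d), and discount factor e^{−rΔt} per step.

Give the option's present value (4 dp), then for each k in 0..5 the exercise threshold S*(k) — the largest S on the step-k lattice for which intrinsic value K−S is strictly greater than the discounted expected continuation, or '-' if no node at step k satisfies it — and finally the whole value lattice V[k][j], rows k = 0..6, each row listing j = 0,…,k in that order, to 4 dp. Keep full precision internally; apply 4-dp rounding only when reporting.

price = 16.0987
boundary = - - - 86.5370 98.5267 112.1777
tree:
16.0987
23.7294 8.6236
33.6644 14.0394 3.2751
45.5330 22.1703 6.0262 0.5411
56.0638 33.5433 11.0010 1.0840 0.0000
65.3130 45.5330 19.8923 2.1715 0.0000 0.0000
73.4367 56.0638 33.5433 4.3500 0.0000 0.0000 0.0000

params: Δt=0.18583 u=1.13855 d=0.87831 q=0.49700 e^(-rΔt)=0.99241
t_6 payoffs: 73.4367 56.0638 33.5433 4.3500 0.0000 0.0000 0.0000
t_5: node(5,0) S=66.7570 payoff=65.3130 vs cont=64.3106 → 65.3130 [stop]  node(5,1) S=86.5370 payoff=45.5330 vs cont=44.5306 → 45.5330 [stop]  node(5,2) S=112.1777 payoff=19.8923 vs cont=18.8899 → 19.8923 [stop]  node(5,3) S=145.4157 payoff=0.0000 vs cont=2.1715 → 2.1715 [wait]  node(5,4) S=188.5021 payoff=0.0000 vs cont=0.0000 → 0.0000 [wait]  node(5,5) S=244.3549 payoff=0.0000 vs cont=0.0000 → 0.0000 [wait]  ⇒ S*(5)=112.1777
t_4: node(4,0) S=76.0062 payoff=56.0638 vs cont=55.0613 → 56.0638 [stop]  node(4,1) S=98.5267 payoff=33.5433 vs cont=32.5408 → 33.5433 [stop]  node(4,2) S=127.7200 payoff=4.3500 vs cont=11.0010 → 11.0010 [wait]  node(4,3) S=165.5632 payoff=0.0000 vs cont=1.0840 → 1.0840 [wait]  node(4,4) S=214.6192 payoff=0.0000 vs cont=0.0000 → 0.0000 [wait]  ⇒ S*(4)=98.5267
t_3: node(3,0) S=86.5370 payoff=45.5330 vs cont=44.5306 → 45.5330 [stop]  node(3,1) S=112.1777 payoff=19.8923 vs cont=22.1703 → 22.1703 [wait]  node(3,2) S=145.4157 payoff=0.0000 vs cont=6.0262 → 6.0262 [wait]  node(3,3) S=188.5021 payoff=0.0000 vs cont=0.5411 → 0.5411 [wait]  ⇒ S*(3)=86.5370
t_2: node(2,0) S=98.5267 payoff=33.5433 vs cont=33.6644 → 33.6644 [wait]  node(2,1) S=127.7200 payoff=4.3500 vs cont=14.0394 → 14.0394 [wait]  node(2,2) S=165.5632 payoff=0.0000 vs cont=3.2751 → 3.2751 [wait]  ⇒ S*(2)=-
t_1: node(1,0) S=112.1777 payoff=19.8923 vs cont=23.7294 → 23.7294 [wait]  node(1,1) S=145.4157 payoff=0.0000 vs cont=8.6236 → 8.6236 [wait]  ⇒ S*(1)=-
t_0: node(0,0) S=127.7200 payoff=4.3500 vs cont=16.0987 → 16.0987 [wait]  ⇒ S*(0)=-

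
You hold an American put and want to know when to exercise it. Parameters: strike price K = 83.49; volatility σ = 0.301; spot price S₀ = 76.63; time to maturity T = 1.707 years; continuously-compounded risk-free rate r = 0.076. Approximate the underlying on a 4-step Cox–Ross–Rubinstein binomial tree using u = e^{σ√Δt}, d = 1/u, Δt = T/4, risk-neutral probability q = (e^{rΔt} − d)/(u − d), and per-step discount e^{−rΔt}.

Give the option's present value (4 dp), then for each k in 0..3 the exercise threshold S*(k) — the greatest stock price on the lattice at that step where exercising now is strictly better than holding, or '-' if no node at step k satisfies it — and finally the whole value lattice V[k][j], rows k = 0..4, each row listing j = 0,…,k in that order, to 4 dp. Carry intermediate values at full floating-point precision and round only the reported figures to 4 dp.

price = 12.1656
boundary = - 62.9510 51.7138 62.9510
tree:
12.1656
20.5390 5.6174
31.7762 10.8598 1.3944
41.0074 20.5390 3.0928 0.0000
48.5909 31.7762 6.8600 0.0000 0.0000

Δt=0.42675  u=1.21730  d=0.82149  q=0.53429  discount=0.96809
step 4 (expiry): payoffs max(K−S,0) = 48.5909 31.7762 6.8600 0.0000 0.0000
step 3: (k=3,j=0): S=42.4826, (K−S)⁺=41.0074, hold=38.3430 ⇒ V=41.0074 exercise | (k=3,j=1): S=62.9510, (K−S)⁺=20.5390, hold=17.8746 ⇒ V=20.5390 exercise | (k=3,j=2): S=93.2814, (K−S)⁺=0.0000, hold=3.0928 ⇒ V=3.0928 continue | (k=3,j=3): S=138.2251, (K−S)⁺=0.0000, hold=0.0000 ⇒ V=0.0000 continue  boundary S*=62.9510
step 2: (k=2,j=0): S=51.7138, (K−S)⁺=31.7762, hold=29.1118 ⇒ V=31.7762 exercise | (k=2,j=1): S=76.6300, (K−S)⁺=6.8600, hold=10.8598 ⇒ V=10.8598 continue | (k=2,j=2): S=113.5510, (K−S)⁺=0.0000, hold=1.3944 ⇒ V=1.3944 continue  boundary S*=51.7138
step 1: (k=1,j=0): S=62.9510, (K−S)⁺=20.5390, hold=19.9434 ⇒ V=20.5390 exercise | (k=1,j=1): S=93.2814, (K−S)⁺=0.0000, hold=5.6174 ⇒ V=5.6174 continue  boundary S*=62.9510
step 0: (k=0,j=0): S=76.6300, (K−S)⁺=6.8600, hold=12.1656 ⇒ V=12.1656 continue  boundary S*=-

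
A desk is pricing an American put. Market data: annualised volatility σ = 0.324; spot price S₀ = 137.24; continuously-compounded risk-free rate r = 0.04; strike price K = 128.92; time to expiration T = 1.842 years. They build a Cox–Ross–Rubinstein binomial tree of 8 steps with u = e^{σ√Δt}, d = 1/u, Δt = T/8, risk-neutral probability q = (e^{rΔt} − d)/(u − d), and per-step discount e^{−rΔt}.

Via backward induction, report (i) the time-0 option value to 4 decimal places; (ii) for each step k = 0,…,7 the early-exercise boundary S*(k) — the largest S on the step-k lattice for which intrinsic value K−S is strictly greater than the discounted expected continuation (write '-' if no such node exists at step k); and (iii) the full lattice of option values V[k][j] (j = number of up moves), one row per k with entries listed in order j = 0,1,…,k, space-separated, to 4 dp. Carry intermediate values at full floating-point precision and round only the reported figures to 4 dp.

price = 15.5125
boundary = - - - 86.0840 73.6890 86.0840 73.6890 86.0840
tree:
15.5125
22.4912 8.5660
31.6082 13.4581 3.6530
42.8360 20.5575 6.3477 0.9266
55.2310 30.3263 10.8119 1.8367 0.0000
65.8412 42.8360 17.9217 3.6407 0.0000 0.0000
74.9237 55.2310 28.5674 7.2168 0.0000 0.0000 0.0000
82.6985 65.8412 42.8360 14.3052 0.0000 0.0000 0.0000 0.0000
89.3538 74.9237 55.2310 28.3562 0.0000 0.0000 0.0000 0.0000 0.0000

Δt=0.23025  u=1.16821  d=0.85601  q=0.49085  discount=0.99083
step 8 (expiry): payoffs max(K−S,0) = 89.3538 74.9237 55.2310 28.3562 0.0000 0.0000 0.0000 0.0000 0.0000
step 7: (k=7,j=0): S=46.2215, (K−S)⁺=82.6985, hold=81.5166 ⇒ V=82.6985 exercise | (k=7,j=1): S=63.0788, (K−S)⁺=65.8412, hold=64.6593 ⇒ V=65.8412 exercise | (k=7,j=2): S=86.0840, (K−S)⁺=42.8360, hold=41.6541 ⇒ V=42.8360 exercise | (k=7,j=3): S=117.4793, (K−S)⁺=11.4407, hold=14.3052 ⇒ V=14.3052 continue | (k=7,j=4): S=160.3246, (K−S)⁺=0.0000, hold=0.0000 ⇒ V=0.0000 continue | (k=7,j=5): S=218.7959, (K−S)⁺=0.0000, hold=0.0000 ⇒ V=0.0000 continue | (k=7,j=6): S=298.5920, (K−S)⁺=0.0000, hold=0.0000 ⇒ V=0.0000 continue | (k=7,j=7): S=407.4902, (K−S)⁺=0.0000, hold=0.0000 ⇒ V=0.0000 continue  boundary S*=86.0840
step 6: (k=6,j=0): S=53.9963, (K−S)⁺=74.9237, hold=73.7418 ⇒ V=74.9237 exercise | (k=6,j=1): S=73.6890, (K−S)⁺=55.2310, hold=54.0491 ⇒ V=55.2310 exercise | (k=6,j=2): S=100.5638, (K−S)⁺=28.3562, hold=28.5674 ⇒ V=28.5674 continue | (k=6,j=3): S=137.2400, (K−S)⁺=0.0000, hold=7.2168 ⇒ V=7.2168 continue | (k=6,j=4): S=187.2922, (K−S)⁺=0.0000, hold=0.0000 ⇒ V=0.0000 continue | (k=6,j=5): S=255.5987, (K−S)⁺=0.0000, hold=0.0000 ⇒ V=0.0000 continue | (k=6,j=6): S=348.8170, (K−S)⁺=0.0000, hold=0.0000 ⇒ V=0.0000 continue  boundary S*=73.6890
step 5: (k=5,j=0): S=63.0788, (K−S)⁺=65.8412, hold=64.6593 ⇒ V=65.8412 exercise | (k=5,j=1): S=86.0840, (K−S)⁺=42.8360, hold=41.7569 ⇒ V=42.8360 exercise | (k=5,j=2): S=117.4793, (K−S)⁺=11.4407, hold=17.9217 ⇒ V=17.9217 continue | (k=5,j=3): S=160.3246, (K−S)⁺=0.0000, hold=3.6407 ⇒ V=3.6407 continue | (k=5,j=4): S=218.7959, (K−S)⁺=0.0000, hold=0.0000 ⇒ V=0.0000 continue | (k=5,j=5): S=298.5920, (K−S)⁺=0.0000, hold=0.0000 ⇒ V=0.0000 continue  boundary S*=86.0840
step 4: (k=4,j=0): S=73.6890, (K−S)⁺=55.2310, hold=54.0491 ⇒ V=55.2310 exercise | (k=4,j=1): S=100.5638, (K−S)⁺=28.3562, hold=30.3263 ⇒ V=30.3263 continue | (k=4,j=2): S=137.2400, (K−S)⁺=0.0000, hold=10.8119 ⇒ V=10.8119 continue | (k=4,j=3): S=187.2922, (K−S)⁺=0.0000, hold=1.8367 ⇒ V=1.8367 continue | (k=4,j=4): S=255.5987, (K−S)⁺=0.0000, hold=0.0000 ⇒ V=0.0000 continue  boundary S*=73.6890
step 3: (k=3,j=0): S=86.0840, (K−S)⁺=42.8360, hold=42.6123 ⇒ V=42.8360 exercise | (k=3,j=1): S=117.4793, (K−S)⁺=11.4407, hold=20.5575 ⇒ V=20.5575 continue | (k=3,j=2): S=160.3246, (K−S)⁺=0.0000, hold=6.3477 ⇒ V=6.3477 continue | (k=3,j=3): S=218.7959, (K−S)⁺=0.0000, hold=0.9266 ⇒ V=0.9266 continue  boundary S*=86.0840
step 2: (k=2,j=0): S=100.5638, (K−S)⁺=28.3562, hold=31.6082 ⇒ V=31.6082 continue | (k=2,j=1): S=137.2400, (K−S)⁺=0.0000, hold=13.4581 ⇒ V=13.4581 continue | (k=2,j=2): S=187.2922, (K−S)⁺=0.0000, hold=3.6530 ⇒ V=3.6530 continue  boundary S*=-
step 1: (k=1,j=0): S=117.4793, (K−S)⁺=11.4407, hold=22.4912 ⇒ V=22.4912 continue | (k=1,j=1): S=160.3246, (K−S)⁺=0.0000, hold=8.5660 ⇒ V=8.5660 continue  boundary S*=-
step 0: (k=0,j=0): S=137.2400, (K−S)⁺=0.0000, hold=15.5125 ⇒ V=15.5125 continue  boundary S*=-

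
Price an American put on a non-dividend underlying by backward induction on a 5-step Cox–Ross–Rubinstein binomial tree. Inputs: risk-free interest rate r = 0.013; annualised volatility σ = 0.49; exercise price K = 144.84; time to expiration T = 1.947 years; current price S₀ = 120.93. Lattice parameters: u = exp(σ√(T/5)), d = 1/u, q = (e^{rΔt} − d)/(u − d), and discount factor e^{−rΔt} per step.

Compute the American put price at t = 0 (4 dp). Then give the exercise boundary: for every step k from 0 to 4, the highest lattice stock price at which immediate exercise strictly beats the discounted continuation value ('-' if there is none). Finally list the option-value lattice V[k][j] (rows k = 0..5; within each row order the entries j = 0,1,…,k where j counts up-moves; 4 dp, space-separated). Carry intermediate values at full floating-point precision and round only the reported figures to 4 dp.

Δt=0.38940, u=1.35767, d=0.73656, q=0.43232, disc=e^(-rΔt)=0.99495
k=5 terminal: V=max(K-S,0) → 118.6241 96.5172 55.7682 0.0000 0.0000 0.0000
k=4: j=0 S=35.5925 intr=109.2475 cont=108.5162 V=109.2475[EX]; j=1 S=65.6064 intr=79.2336 cont=78.5023 V=79.2336[EX]; j=2 S=120.9300 intr=23.9100 cont=31.4987 V=31.4987[hold]; j=3 S=222.9061 intr=0.0000 cont=0.0000 V=0.0000[hold]; j=4 S=410.8752 intr=0.0000 cont=0.0000 V=0.0000[hold]  S*(4)=65.6064
k=3: j=0 S=48.3228 intr=96.5172 cont=95.7858 V=96.5172[EX]; j=1 S=89.0718 intr=55.7682 cont=58.3011 V=58.3011[hold]; j=2 S=164.1829 intr=0.0000 cont=17.7910 V=17.7910[hold]; j=3 S=302.6328 intr=0.0000 cont=0.0000 V=0.0000[hold]  S*(3)=48.3228
k=2: j=0 S=65.6064 intr=79.2336 cont=79.5917 V=79.5917[hold]; j=1 S=120.9300 intr=23.9100 cont=40.5818 V=40.5818[hold]; j=2 S=222.9061 intr=0.0000 cont=10.0486 V=10.0486[hold]  S*(2)=-
k=1: j=0 S=89.0718 intr=55.7682 cont=62.4103 V=62.4103[hold]; j=1 S=164.1829 intr=0.0000 cont=27.2435 V=27.2435[hold]  S*(1)=-
k=0: j=0 S=120.9300 intr=23.9100 cont=46.9687 V=46.9687[hold]  S*(0)=-

price = 46.9687
boundary = - - - 48.3228 65.6064
tree:
46.9687
62.4103 27.2435
79.5917 40.5818 10.0486
96.5172 58.3011 17.7910 0.0000
109.2475 79.2336 31.4987 0.0000 0.0000
118.6241 96.5172 55.7682 0.0000 0.0000 0.0000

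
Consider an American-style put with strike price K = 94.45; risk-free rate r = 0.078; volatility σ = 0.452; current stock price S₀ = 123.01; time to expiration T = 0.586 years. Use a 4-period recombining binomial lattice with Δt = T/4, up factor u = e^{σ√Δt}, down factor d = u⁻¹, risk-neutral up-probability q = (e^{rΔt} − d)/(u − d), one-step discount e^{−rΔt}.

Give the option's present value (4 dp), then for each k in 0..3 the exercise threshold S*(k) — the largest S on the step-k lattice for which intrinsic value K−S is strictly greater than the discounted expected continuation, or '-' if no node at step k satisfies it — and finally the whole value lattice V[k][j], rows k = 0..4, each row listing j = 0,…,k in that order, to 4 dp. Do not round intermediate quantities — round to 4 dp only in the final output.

Δt=0.14650, u=1.18887, d=0.84113, q=0.48991, disc=e^(-rΔt)=0.98864
k=4 terminal: V=max(K-S,0) → 32.8755 7.4197 0.0000 0.0000 0.0000
k=3: j=0 S=73.2042 intr=21.2458 cont=20.1727 V=21.2458[EX]; j=1 S=103.4679 intr=0.0000 cont=3.7417 V=3.7417[hold]; j=2 S=146.2431 intr=0.0000 cont=0.0000 V=0.0000[hold]; j=3 S=206.7022 intr=0.0000 cont=0.0000 V=0.0000[hold]  S*(3)=73.2042
k=2: j=0 S=87.0303 intr=7.4197 cont=12.5265 V=12.5265[hold]; j=1 S=123.0100 intr=0.0000 cont=1.8869 V=1.8869[hold]; j=2 S=173.8642 intr=0.0000 cont=0.0000 V=0.0000[hold]  S*(2)=-
k=1: j=0 S=103.4679 intr=0.0000 cont=7.2310 V=7.2310[hold]; j=1 S=146.2431 intr=0.0000 cont=0.9516 V=0.9516[hold]  S*(1)=-
k=0: j=0 S=123.0100 intr=0.0000 cont=4.1075 V=4.1075[hold]  S*(0)=-

price = 4.1075
boundary = - - - 73.2042
tree:
4.1075
7.2310 0.9516
12.5265 1.8869 0.0000
21.2458 3.7417 0.0000 0.0000
32.8755 7.4197 0.0000 0.0000 0.0000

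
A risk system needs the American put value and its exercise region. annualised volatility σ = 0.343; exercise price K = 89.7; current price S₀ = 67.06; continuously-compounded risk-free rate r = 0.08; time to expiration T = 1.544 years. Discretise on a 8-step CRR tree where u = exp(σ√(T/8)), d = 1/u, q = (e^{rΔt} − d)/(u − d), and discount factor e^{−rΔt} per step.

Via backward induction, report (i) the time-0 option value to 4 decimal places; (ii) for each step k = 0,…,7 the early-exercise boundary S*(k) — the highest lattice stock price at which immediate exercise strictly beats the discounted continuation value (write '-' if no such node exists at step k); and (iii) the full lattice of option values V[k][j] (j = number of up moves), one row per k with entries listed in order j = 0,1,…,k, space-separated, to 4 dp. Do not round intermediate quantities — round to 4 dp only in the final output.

Δt=0.19300  u=1.16263  d=0.86012  q=0.51383  discount=0.98468
step 8 (expiry): payoffs max(K−S,0) = 69.6125 62.5474 52.9975 40.0888 22.6400 0.0000 0.0000 0.0000 0.0000
step 7: (k=7,j=0): S=23.3544, (K−S)⁺=66.3456, hold=64.9713 ⇒ V=66.3456 exercise | (k=7,j=1): S=31.5684, (K−S)⁺=58.1316, hold=56.7572 ⇒ V=58.1316 exercise | (k=7,j=2): S=42.6714, (K−S)⁺=47.0286, hold=45.6542 ⇒ V=47.0286 exercise | (k=7,j=3): S=57.6795, (K−S)⁺=32.0205, hold=30.6462 ⇒ V=32.0205 exercise | (k=7,j=4): S=77.9661, (K−S)⁺=11.7339, hold=10.8381 ⇒ V=11.7339 exercise | (k=7,j=5): S=105.3877, (K−S)⁺=0.0000, hold=0.0000 ⇒ V=0.0000 continue | (k=7,j=6): S=142.4538, (K−S)⁺=0.0000, hold=0.0000 ⇒ V=0.0000 continue | (k=7,j=7): S=192.5565, (K−S)⁺=0.0000, hold=0.0000 ⇒ V=0.0000 continue  boundary S*=77.9661
step 6: (k=6,j=0): S=27.1526, (K−S)⁺=62.5474, hold=61.1731 ⇒ V=62.5474 exercise | (k=6,j=1): S=36.7025, (K−S)⁺=52.9975, hold=51.6232 ⇒ V=52.9975 exercise | (k=6,j=2): S=49.6112, (K−S)⁺=40.0888, hold=38.7145 ⇒ V=40.0888 exercise | (k=6,j=3): S=67.0600, (K−S)⁺=22.6400, hold=21.2657 ⇒ V=22.6400 exercise | (k=6,j=4): S=90.6458, (K−S)⁺=0.0000, hold=5.6172 ⇒ V=5.6172 continue | (k=6,j=5): S=122.5270, (K−S)⁺=0.0000, hold=0.0000 ⇒ V=0.0000 continue | (k=6,j=6): S=165.6212, (K−S)⁺=0.0000, hold=0.0000 ⇒ V=0.0000 continue  boundary S*=67.0600
step 5: (k=5,j=0): S=31.5684, (K−S)⁺=58.1316, hold=56.7572 ⇒ V=58.1316 exercise | (k=5,j=1): S=42.6714, (K−S)⁺=47.0286, hold=45.6542 ⇒ V=47.0286 exercise | (k=5,j=2): S=57.6795, (K−S)⁺=32.0205, hold=30.6462 ⇒ V=32.0205 exercise | (k=5,j=3): S=77.9661, (K−S)⁺=11.7339, hold=13.6802 ⇒ V=13.6802 continue | (k=5,j=4): S=105.3877, (K−S)⁺=0.0000, hold=2.6891 ⇒ V=2.6891 continue | (k=5,j=5): S=142.4538, (K−S)⁺=0.0000, hold=0.0000 ⇒ V=0.0000 continue  boundary S*=57.6795
step 4: (k=4,j=0): S=36.7025, (K−S)⁺=52.9975, hold=51.6232 ⇒ V=52.9975 exercise | (k=4,j=1): S=49.6112, (K−S)⁺=40.0888, hold=38.7145 ⇒ V=40.0888 exercise | (k=4,j=2): S=67.0600, (K−S)⁺=22.6400, hold=22.2504 ⇒ V=22.6400 exercise | (k=4,j=3): S=90.6458, (K−S)⁺=0.0000, hold=7.9095 ⇒ V=7.9095 continue | (k=4,j=4): S=122.5270, (K−S)⁺=0.0000, hold=1.2873 ⇒ V=1.2873 continue  boundary S*=67.0600
step 3: (k=3,j=0): S=42.6714, (K−S)⁺=47.0286, hold=45.6542 ⇒ V=47.0286 exercise | (k=3,j=1): S=57.6795, (K−S)⁺=32.0205, hold=30.6462 ⇒ V=32.0205 exercise | (k=3,j=2): S=77.9661, (K−S)⁺=11.7339, hold=14.8401 ⇒ V=14.8401 continue | (k=3,j=3): S=105.3877, (K−S)⁺=0.0000, hold=4.4377 ⇒ V=4.4377 continue  boundary S*=57.6795
step 2: (k=2,j=0): S=49.6112, (K−S)⁺=40.0888, hold=38.7145 ⇒ V=40.0888 exercise | (k=2,j=1): S=67.0600, (K−S)⁺=22.6400, hold=22.8373 ⇒ V=22.8373 continue | (k=2,j=2): S=90.6458, (K−S)⁺=0.0000, hold=9.3495 ⇒ V=9.3495 continue  boundary S*=49.6112
step 1: (k=1,j=0): S=57.6795, (K−S)⁺=32.0205, hold=30.7460 ⇒ V=32.0205 exercise | (k=1,j=1): S=77.9661, (K−S)⁺=11.7339, hold=15.6631 ⇒ V=15.6631 continue  boundary S*=57.6795
step 0: (k=0,j=0): S=67.0600, (K−S)⁺=22.6400, hold=23.2537 ⇒ V=23.2537 continue  boundary S*=-

price = 23.2537
boundary = - 57.6795 49.6112 57.6795 67.0600 57.6795 67.0600 77.9661
tree:
23.2537
32.0205 15.6631
40.0888 22.8373 9.3495
47.0286 32.0205 14.8401 4.4377
52.9975 40.0888 22.6400 7.9095 1.2873
58.1316 47.0286 32.0205 13.6802 2.6891 0.0000
62.5474 52.9975 40.0888 22.6400 5.6172 0.0000 0.0000
66.3456 58.1316 47.0286 32.0205 11.7339 0.0000 0.0000 0.0000
69.6125 62.5474 52.9975 40.0888 22.6400 0.0000 0.0000 0.0000 0.0000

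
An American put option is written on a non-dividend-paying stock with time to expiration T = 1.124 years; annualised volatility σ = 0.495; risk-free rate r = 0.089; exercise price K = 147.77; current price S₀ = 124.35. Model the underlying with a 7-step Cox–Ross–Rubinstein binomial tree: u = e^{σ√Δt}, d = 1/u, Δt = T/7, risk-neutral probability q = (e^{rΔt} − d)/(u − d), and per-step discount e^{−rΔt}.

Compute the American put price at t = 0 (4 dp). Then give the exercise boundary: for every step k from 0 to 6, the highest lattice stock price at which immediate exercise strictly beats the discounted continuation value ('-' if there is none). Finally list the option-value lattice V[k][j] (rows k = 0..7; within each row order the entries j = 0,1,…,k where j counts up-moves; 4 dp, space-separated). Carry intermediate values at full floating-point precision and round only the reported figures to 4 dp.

price = 34.2522
boundary = - - 83.6293 68.5827 83.6293 101.9770 124.3500
tree:
34.2522
47.7274 21.0491
64.1407 31.8232 10.3052
79.1873 46.3067 17.4844 3.0359
91.5267 64.1407 28.8616 5.9986 0.0000
101.6460 79.1873 45.7930 11.8528 0.0000 0.0000
109.9446 91.5267 64.1407 23.4200 0.0000 0.0000 0.0000
116.7501 101.6460 79.1873 45.7930 0.0000 0.0000 0.0000 0.0000

Δt=0.16057, u=1.21939, d=0.82008, q=0.48662, disc=e^(-rΔt)=0.98581
k=7 terminal: V=max(K-S,0) → 116.7501 101.6460 79.1873 45.7930 0.0000 0.0000 0.0000 0.0000
k=6: j=0 S=37.8254 intr=109.9446 cont=107.8479 V=109.9446[EX]; j=1 S=56.2433 intr=91.5267 cont=89.4299 V=91.5267[EX]; j=2 S=83.6293 intr=64.1407 cont=62.0440 V=64.1407[EX]; j=3 S=124.3500 intr=23.4200 cont=23.1757 V=23.4200[EX]; j=4 S=184.8984 intr=0.0000 cont=0.0000 V=0.0000[hold]; j=5 S=274.9291 intr=0.0000 cont=0.0000 V=0.0000[hold]; j=6 S=408.7974 intr=0.0000 cont=0.0000 V=0.0000[hold]  S*(6)=124.3500
k=5: j=0 S=46.1240 intr=101.6460 cont=99.5492 V=101.6460[EX]; j=1 S=68.5827 intr=79.1873 cont=77.0906 V=79.1873[EX]; j=2 S=101.9770 intr=45.7930 cont=43.6963 V=45.7930[EX]; j=3 S=151.6315 intr=0.0000 cont=11.8528 V=11.8528[hold]; j=4 S=225.4639 intr=0.0000 cont=0.0000 V=0.0000[hold]; j=5 S=335.2466 intr=0.0000 cont=0.0000 V=0.0000[hold]  S*(5)=101.9770
k=4: j=0 S=56.2433 intr=91.5267 cont=89.4299 V=91.5267[EX]; j=1 S=83.6293 intr=64.1407 cont=62.0440 V=64.1407[EX]; j=2 S=124.3500 intr=23.4200 cont=28.8616 V=28.8616[hold]; j=3 S=184.8984 intr=0.0000 cont=5.9986 V=5.9986[hold]; j=4 S=274.9291 intr=0.0000 cont=0.0000 V=0.0000[hold]  S*(4)=83.6293
k=3: j=0 S=68.5827 intr=79.1873 cont=77.0906 V=79.1873[EX]; j=1 S=101.9770 intr=45.7930 cont=46.3067 V=46.3067[hold]; j=2 S=151.6315 intr=0.0000 cont=17.4844 V=17.4844[hold]; j=3 S=225.4639 intr=0.0000 cont=3.0359 V=3.0359[hold]  S*(3)=68.5827
k=2: j=0 S=83.6293 intr=64.1407 cont=62.2904 V=64.1407[EX]; j=1 S=124.3500 intr=23.4200 cont=31.8232 V=31.8232[hold]; j=2 S=184.8984 intr=0.0000 cont=10.3052 V=10.3052[hold]  S*(2)=83.6293
k=1: j=0 S=101.9770 intr=45.7930 cont=47.7274 V=47.7274[hold]; j=1 S=151.6315 intr=0.0000 cont=21.0491 V=21.0491[hold]  S*(1)=-
k=0: j=0 S=124.3500 intr=23.4200 cont=34.2522 V=34.2522[hold]  S*(0)=-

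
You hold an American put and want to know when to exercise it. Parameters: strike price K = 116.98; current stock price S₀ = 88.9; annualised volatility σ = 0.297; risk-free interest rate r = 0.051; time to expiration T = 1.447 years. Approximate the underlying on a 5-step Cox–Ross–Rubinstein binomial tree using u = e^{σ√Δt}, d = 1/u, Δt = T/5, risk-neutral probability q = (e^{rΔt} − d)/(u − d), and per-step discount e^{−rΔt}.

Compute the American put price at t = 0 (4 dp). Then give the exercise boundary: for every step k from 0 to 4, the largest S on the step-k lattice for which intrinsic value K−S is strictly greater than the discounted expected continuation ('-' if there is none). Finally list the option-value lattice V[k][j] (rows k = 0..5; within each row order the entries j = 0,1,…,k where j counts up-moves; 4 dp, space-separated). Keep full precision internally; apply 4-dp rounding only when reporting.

price = 29.3277
boundary = - 75.7727 64.5839 75.7727 88.9000
tree:
29.3277
41.2073 18.6128
52.3961 28.3891 9.6330
61.9328 41.2073 16.7321 2.9982
70.0613 52.3961 28.0800 6.1655 0.0000
76.9895 61.9328 41.2073 12.6785 0.0000 0.0000

Δt=0.28940, u=1.17325, d=0.85234, q=0.50647, disc=e^(-rΔt)=0.98535
k=5 terminal: V=max(K-S,0) → 76.9895 61.9328 41.2073 12.6785 0.0000 0.0000
k=4: j=0 S=46.9187 intr=70.0613 cont=68.3474 V=70.0613[EX]; j=1 S=64.5839 intr=52.3961 cont=50.6823 V=52.3961[EX]; j=2 S=88.9000 intr=28.0800 cont=26.3661 V=28.0800[EX]; j=3 S=122.3713 intr=0.0000 cont=6.1655 V=6.1655[hold]; j=4 S=168.4447 intr=0.0000 cont=0.0000 V=0.0000[hold]  S*(4)=88.9000
k=3: j=0 S=55.0472 intr=61.9328 cont=60.2189 V=61.9328[EX]; j=1 S=75.7727 intr=41.2073 cont=39.4934 V=41.2073[EX]; j=2 S=104.3015 intr=12.6785 cont=16.7321 V=16.7321[hold]; j=3 S=143.5716 intr=0.0000 cont=2.9982 V=2.9982[hold]  S*(3)=75.7727
k=2: j=0 S=64.5839 intr=52.3961 cont=50.6823 V=52.3961[EX]; j=1 S=88.9000 intr=28.0800 cont=28.3891 V=28.3891[hold]; j=2 S=122.3713 intr=0.0000 cont=9.6330 V=9.6330[hold]  S*(2)=64.5839
k=1: j=0 S=75.7727 intr=41.2073 cont=39.6477 V=41.2073[EX]; j=1 S=104.3015 intr=12.6785 cont=18.6128 V=18.6128[hold]  S*(1)=75.7727
k=0: j=0 S=88.9000 intr=28.0800 cont=29.3277 V=29.3277[hold]  S*(0)=-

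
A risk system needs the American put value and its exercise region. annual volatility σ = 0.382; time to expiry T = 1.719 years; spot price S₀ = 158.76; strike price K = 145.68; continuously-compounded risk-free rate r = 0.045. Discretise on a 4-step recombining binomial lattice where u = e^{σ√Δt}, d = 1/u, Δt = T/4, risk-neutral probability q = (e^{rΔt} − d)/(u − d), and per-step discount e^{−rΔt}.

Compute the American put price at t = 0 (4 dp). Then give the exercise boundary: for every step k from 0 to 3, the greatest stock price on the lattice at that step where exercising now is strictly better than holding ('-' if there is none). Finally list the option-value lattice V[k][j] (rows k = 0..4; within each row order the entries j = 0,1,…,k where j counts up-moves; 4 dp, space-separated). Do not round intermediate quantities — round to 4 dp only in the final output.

params: Δt=0.42975 u=1.28457 d=0.77847 q=0.47630 e^(-rΔt)=0.98085
t_4 payoffs: 87.3738 49.4683 0.0000 0.0000 0.0000
t_3: node(3,0) S=74.8982 payoff=70.7818 vs cont=67.9916 → 70.7818 [stop]  node(3,1) S=123.5903 payoff=22.0897 vs cont=25.4102 → 25.4102 [wait]  node(3,2) S=203.9378 payoff=0.0000 vs cont=0.0000 → 0.0000 [wait]  node(3,3) S=336.5200 payoff=0.0000 vs cont=0.0000 → 0.0000 [wait]  ⇒ S*(3)=74.8982
t_2: node(2,0) S=96.2117 payoff=49.4683 vs cont=48.2294 → 49.4683 [stop]  node(2,1) S=158.7600 payoff=0.0000 vs cont=13.0524 → 13.0524 [wait]  node(2,2) S=261.9716 payoff=0.0000 vs cont=0.0000 → 0.0000 [wait]  ⇒ S*(2)=96.2117
t_1: node(1,0) S=123.5903 payoff=22.0897 vs cont=31.5080 → 31.5080 [wait]  node(1,1) S=203.9378 payoff=0.0000 vs cont=6.7046 → 6.7046 [wait]  ⇒ S*(1)=-
t_0: node(0,0) S=158.7600 payoff=0.0000 vs cont=19.3168 → 19.3168 [wait]  ⇒ S*(0)=-

price = 19.3168
boundary = - - 96.2117 74.8982
tree:
19.3168
31.5080 6.7046
49.4683 13.0524 0.0000
70.7818 25.4102 0.0000 0.0000
87.3738 49.4683 0.0000 0.0000 0.0000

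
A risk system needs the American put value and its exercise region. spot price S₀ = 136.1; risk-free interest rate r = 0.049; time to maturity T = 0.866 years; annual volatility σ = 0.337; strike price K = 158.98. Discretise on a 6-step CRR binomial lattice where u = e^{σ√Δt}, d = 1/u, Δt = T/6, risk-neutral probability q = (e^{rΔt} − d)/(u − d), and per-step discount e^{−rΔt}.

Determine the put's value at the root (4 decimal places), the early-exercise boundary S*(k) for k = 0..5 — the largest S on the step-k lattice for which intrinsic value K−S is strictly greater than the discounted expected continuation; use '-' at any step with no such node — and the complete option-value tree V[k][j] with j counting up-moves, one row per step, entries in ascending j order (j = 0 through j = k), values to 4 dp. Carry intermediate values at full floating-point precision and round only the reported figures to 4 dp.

price = 29.1275
boundary = - - 105.3543 92.6935 105.3543 119.7444
tree:
29.1275
40.2919 18.1854
53.6257 27.3026 9.1695
66.2865 39.3000 15.4869 2.8732
77.4258 53.6257 25.2872 5.7376 0.0000
87.2264 66.2865 39.2356 11.4576 0.0000 0.0000
95.8493 77.4258 53.6257 22.8800 0.0000 0.0000 0.0000

Δt=0.14433, u=1.13659, d=0.87983, q=0.49568, disc=e^(-rΔt)=0.99295
k=6 terminal: V=max(K-S,0) → 95.8493 77.4258 53.6257 22.8800 0.0000 0.0000 0.0000
k=5: j=0 S=71.7536 intr=87.2264 cont=86.1060 V=87.2264[EX]; j=1 S=92.6935 intr=66.2865 cont=65.1661 V=66.2865[EX]; j=2 S=119.7444 intr=39.2356 cont=38.1152 V=39.2356[EX]; j=3 S=154.6896 intr=4.2904 cont=11.4576 V=11.4576[hold]; j=4 S=199.8328 intr=0.0000 cont=0.0000 V=0.0000[hold]; j=5 S=258.1503 intr=0.0000 cont=0.0000 V=0.0000[hold]  S*(5)=119.7444
k=4: j=0 S=81.5542 intr=77.4258 cont=76.3054 V=77.4258[EX]; j=1 S=105.3543 intr=53.6257 cont=52.5053 V=53.6257[EX]; j=2 S=136.1000 intr=22.8800 cont=25.2872 V=25.2872[hold]; j=3 S=175.8182 intr=0.0000 cont=5.7376 V=5.7376[hold]; j=4 S=227.1275 intr=0.0000 cont=0.0000 V=0.0000[hold]  S*(4)=105.3543
k=3: j=0 S=92.6935 intr=66.2865 cont=65.1661 V=66.2865[EX]; j=1 S=119.7444 intr=39.2356 cont=39.3000 V=39.3000[hold]; j=2 S=154.6896 intr=4.2904 cont=15.4869 V=15.4869[hold]; j=3 S=199.8328 intr=0.0000 cont=2.8732 V=2.8732[hold]  S*(3)=92.6935
k=2: j=0 S=105.3543 intr=53.6257 cont=52.5370 V=53.6257[EX]; j=1 S=136.1000 intr=22.8800 cont=27.3026 V=27.3026[hold]; j=2 S=175.8182 intr=0.0000 cont=9.1695 V=9.1695[hold]  S*(2)=105.3543
k=1: j=0 S=119.7444 intr=39.2356 cont=40.2919 V=40.2919[hold]; j=1 S=154.6896 intr=4.2904 cont=18.1854 V=18.1854[hold]  S*(1)=-
k=0: j=0 S=136.1000 intr=22.8800 cont=29.1275 V=29.1275[hold]  S*(0)=-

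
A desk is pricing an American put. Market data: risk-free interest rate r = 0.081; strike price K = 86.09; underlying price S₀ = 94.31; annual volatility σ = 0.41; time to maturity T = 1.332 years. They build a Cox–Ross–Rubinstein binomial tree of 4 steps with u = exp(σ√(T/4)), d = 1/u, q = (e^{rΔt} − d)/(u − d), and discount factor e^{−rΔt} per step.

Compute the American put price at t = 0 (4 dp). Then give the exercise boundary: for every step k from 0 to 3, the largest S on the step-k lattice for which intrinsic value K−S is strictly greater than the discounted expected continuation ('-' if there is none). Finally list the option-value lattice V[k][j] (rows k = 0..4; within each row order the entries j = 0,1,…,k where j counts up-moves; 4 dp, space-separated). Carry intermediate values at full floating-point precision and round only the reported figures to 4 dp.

price = 9.6042
boundary = - - 58.7562 46.3769
tree:
9.6042
16.5080 3.1821
27.3338 6.5169 0.0000
39.7131 13.3466 0.0000 0.0000
49.4842 27.3338 0.0000 0.0000 0.0000

params: Δt=0.33300 u=1.26693 d=0.78931 q=0.49837 e^(-rΔt)=0.97339
t_4 payoffs: 49.4842 27.3338 0.0000 0.0000 0.0000
t_3: node(3,0) S=46.3769 payoff=39.7131 vs cont=37.4220 → 39.7131 [stop]  node(3,1) S=74.4399 payoff=11.6501 vs cont=13.3466 → 13.3466 [wait]  node(3,2) S=119.4840 payoff=0.0000 vs cont=0.0000 → 0.0000 [wait]  node(3,3) S=191.7846 payoff=0.0000 vs cont=0.0000 → 0.0000 [wait]  ⇒ S*(3)=46.3769
t_2: node(2,0) S=58.7562 payoff=27.3338 vs cont=25.8657 → 27.3338 [stop]  node(2,1) S=94.3100 payoff=0.0000 vs cont=6.5169 → 6.5169 [wait]  node(2,2) S=151.3776 payoff=0.0000 vs cont=0.0000 → 0.0000 [wait]  ⇒ S*(2)=58.7562
t_1: node(1,0) S=74.4399 payoff=11.6501 vs cont=16.5080 → 16.5080 [wait]  node(1,1) S=119.4840 payoff=0.0000 vs cont=3.1821 → 3.1821 [wait]  ⇒ S*(1)=-
t_0: node(0,0) S=94.3100 payoff=0.0000 vs cont=9.6042 → 9.6042 [wait]  ⇒ S*(0)=-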